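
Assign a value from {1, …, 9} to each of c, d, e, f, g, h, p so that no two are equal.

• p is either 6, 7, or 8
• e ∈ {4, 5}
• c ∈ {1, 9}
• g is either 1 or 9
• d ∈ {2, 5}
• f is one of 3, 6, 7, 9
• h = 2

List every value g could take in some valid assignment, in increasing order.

1, 9

h has just one choice, so h = 2. Strike 2 from d.
That leaves d = 5. Strike 5 from e.
That leaves e = 4.
c and g share exactly the 2 values {1, 9}; by pigeonhole those values go to them, so strike 1, 9 from f.
No further eliminations apply; g can still be any of 1, 9.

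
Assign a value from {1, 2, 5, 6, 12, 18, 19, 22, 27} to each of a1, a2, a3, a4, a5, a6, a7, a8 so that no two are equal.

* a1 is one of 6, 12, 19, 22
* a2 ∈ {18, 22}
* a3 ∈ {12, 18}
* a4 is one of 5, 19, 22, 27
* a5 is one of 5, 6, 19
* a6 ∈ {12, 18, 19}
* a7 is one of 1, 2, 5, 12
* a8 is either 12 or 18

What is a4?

27

The 2 variables a3 and a8 are confined to {12, 18}, which locks those values in; drop them from a1, a2, a6, a7.
a2's domain is down to {22}, so a2 = 22. Remove 22 from a1, a4.
a6 has just one choice, so a6 = 19. Eliminate 19 elsewhere: a1, a4, a5.
a1 must be 6 (only option left). Remove 6 from a5.
a5's domain is down to {5}, so a5 = 5. Eliminate 5 elsewhere: a4, a7.
So a4 = 27.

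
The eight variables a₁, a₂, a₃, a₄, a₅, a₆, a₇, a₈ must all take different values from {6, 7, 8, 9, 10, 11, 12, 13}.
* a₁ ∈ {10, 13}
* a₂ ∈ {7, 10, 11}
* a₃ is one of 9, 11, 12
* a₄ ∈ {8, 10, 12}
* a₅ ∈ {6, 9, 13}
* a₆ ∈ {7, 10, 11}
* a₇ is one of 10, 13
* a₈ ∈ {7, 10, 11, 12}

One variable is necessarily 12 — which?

a₈

The 8 variables together cover exactly {6, 7, 8, 9, 10, 11, 12, 13} — 8 values for 8 variables — and 6 appears only in a₅'s list, so a₅ = 6.
The 7 still-open variables together cover exactly {7, 8, 9, 10, 11, 12, 13} — 7 values for 7 variables — and 8 appears only in a₄'s list, so a₄ = 8.
The 6 still-open variables together cover exactly {7, 9, 10, 11, 12, 13} — 6 values for 6 variables — and 9 appears only in a₃'s list, so a₃ = 9.
The 5 still-open variables together cover exactly {7, 10, 11, 12, 13} — 5 values for 5 variables — and 12 appears only in a₈'s list, so a₈ = 12.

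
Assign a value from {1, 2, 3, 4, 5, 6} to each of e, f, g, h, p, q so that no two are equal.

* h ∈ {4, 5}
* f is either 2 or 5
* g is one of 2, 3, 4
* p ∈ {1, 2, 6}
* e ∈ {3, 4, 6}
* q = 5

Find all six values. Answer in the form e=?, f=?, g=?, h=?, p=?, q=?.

e=6, f=2, g=3, h=4, p=1, q=5

q must be 5 (only option left). So f, h can't be 5.
f must be 2 (only option left). Remove 2 from g, p.
h has just one choice, so h = 4. Eliminate 4 elsewhere: e, g.
g's domain is down to {3}, so g = 3. Remove 3 from e.
e must be 6 (only option left). Remove 6 from p.
p must be 1 (only option left).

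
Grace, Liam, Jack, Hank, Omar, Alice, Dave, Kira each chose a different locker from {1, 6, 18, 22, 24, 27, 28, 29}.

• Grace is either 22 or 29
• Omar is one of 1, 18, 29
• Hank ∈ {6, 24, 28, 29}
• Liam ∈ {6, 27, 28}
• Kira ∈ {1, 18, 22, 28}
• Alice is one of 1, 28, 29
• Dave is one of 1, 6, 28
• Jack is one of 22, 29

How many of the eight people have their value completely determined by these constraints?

Among the 8 variables, 24 fits only Hank (and all 8 values in {1, 6, 18, 22, 24, 27, 28, 29} must be used), so Hank = 24.
The 7 still-open variables draw from only 7 values {1, 6, 18, 22, 27, 28, 29}, so each is used; only Liam can be 27, hence Liam = 27.
The 6 still-open variables together cover exactly {1, 6, 18, 22, 28, 29} — 6 values for 6 variables — and 6 appears only in Dave's list, so Dave = 6.
Grace and Jack share exactly the 2 values {22, 29}; by pigeonhole those values go to them, so strike 22, 29 from Omar, Alice, Kira.
Determined: Liam=27, Hank=24, Dave=6. The other people each still have more than one consistent value. That makes 3.

3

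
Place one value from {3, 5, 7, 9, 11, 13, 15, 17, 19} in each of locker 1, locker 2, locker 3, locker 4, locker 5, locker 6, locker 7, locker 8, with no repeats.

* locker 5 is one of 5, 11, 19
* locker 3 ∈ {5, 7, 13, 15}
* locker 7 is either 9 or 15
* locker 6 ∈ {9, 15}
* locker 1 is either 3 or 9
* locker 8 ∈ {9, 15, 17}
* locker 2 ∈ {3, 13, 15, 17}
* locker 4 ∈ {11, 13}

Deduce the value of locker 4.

11

The 2 variables locker 6 and locker 7 are confined to {9, 15}, which locks those values in; drop them from locker 1, locker 2, locker 3, locker 8.
locker 1's domain is down to {3}, so locker 1 = 3. Strike 3 from locker 2.
locker 8's domain is down to {17}, so locker 8 = 17. So locker 2 can't be 17.
locker 2 must be 13 (only option left). Eliminate 13 elsewhere: locker 3, locker 4.
So locker 4 = 11.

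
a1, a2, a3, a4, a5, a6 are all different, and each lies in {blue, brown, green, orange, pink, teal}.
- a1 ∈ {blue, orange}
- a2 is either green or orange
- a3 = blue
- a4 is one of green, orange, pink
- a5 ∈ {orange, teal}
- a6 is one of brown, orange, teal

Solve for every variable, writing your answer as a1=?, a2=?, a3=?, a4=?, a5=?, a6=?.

a3 has just one choice, so a3 = blue. Strike blue from a1.
a1 must be orange (only option left). Strike orange from a2, a4, a5, a6.
a2 has just one choice, so a2 = green. Remove green from a4.
a4's domain is down to {pink}, so a4 = pink.
a5 must be teal (only option left). Remove teal from a6.
a6 must be brown (only option left).

a1=orange, a2=green, a3=blue, a4=pink, a5=teal, a6=brown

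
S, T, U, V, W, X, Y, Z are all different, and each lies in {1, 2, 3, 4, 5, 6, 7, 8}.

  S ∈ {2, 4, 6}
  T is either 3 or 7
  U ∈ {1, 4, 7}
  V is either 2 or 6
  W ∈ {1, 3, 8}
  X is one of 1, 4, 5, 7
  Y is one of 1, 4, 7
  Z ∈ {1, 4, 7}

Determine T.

3

The 8 variables together cover exactly {1, 2, 3, 4, 5, 6, 7, 8} — 8 values for 8 variables — and 5 appears only in X's list, so X = 5.
Among the 7 still-open variables, 8 fits only W (and all 7 values in {1, 2, 3, 4, 6, 7, 8} must be used), so W = 8.
The 6 still-open variables draw from only 6 values {1, 2, 3, 4, 6, 7}, so each is used; only T can be 3, hence T = 3.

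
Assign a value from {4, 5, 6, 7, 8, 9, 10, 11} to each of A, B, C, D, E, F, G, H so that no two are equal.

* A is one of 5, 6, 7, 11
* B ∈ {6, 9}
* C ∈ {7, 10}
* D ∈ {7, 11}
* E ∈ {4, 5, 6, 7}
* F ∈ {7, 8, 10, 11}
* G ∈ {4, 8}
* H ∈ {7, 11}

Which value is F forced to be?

Among the 8 variables, 9 fits only B (and all 8 values in {4, 5, 6, 7, 8, 9, 10, 11} must be used), so B = 9.
The 2 variables D and H are confined to {7, 11}, which locks those values in; drop them from A, C, E, F.
C's domain is down to {10}, so C = 10. Strike 10 from F.
So F = 8.

8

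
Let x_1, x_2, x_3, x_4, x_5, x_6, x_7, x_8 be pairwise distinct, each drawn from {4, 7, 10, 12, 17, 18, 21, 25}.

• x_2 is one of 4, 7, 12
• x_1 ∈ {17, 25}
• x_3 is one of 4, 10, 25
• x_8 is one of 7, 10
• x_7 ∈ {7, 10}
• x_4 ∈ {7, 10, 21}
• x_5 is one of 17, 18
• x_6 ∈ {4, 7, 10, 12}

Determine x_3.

25

Among the 8 variables, 18 fits only x_5 (and all 8 values in {4, 7, 10, 12, 17, 18, 21, 25} must be used), so x_5 = 18.
Among the 7 still-open variables, 17 fits only x_1 (and all 7 values in {4, 7, 10, 12, 17, 21, 25} must be used), so x_1 = 17.
The 6 still-open variables together cover exactly {4, 7, 10, 12, 21, 25} — 6 values for 6 variables — and 21 appears only in x_4's list, so x_4 = 21.
The 5 still-open variables together cover exactly {4, 7, 10, 12, 25} — 5 values for 5 variables — and 25 appears only in x_3's list, so x_3 = 25.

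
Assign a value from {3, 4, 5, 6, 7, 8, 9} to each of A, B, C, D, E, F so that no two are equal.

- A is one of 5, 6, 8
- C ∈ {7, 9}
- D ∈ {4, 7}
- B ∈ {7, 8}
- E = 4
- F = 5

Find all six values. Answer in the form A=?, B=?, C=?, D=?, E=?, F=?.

A=6, B=8, C=9, D=7, E=4, F=5

E has just one choice, so E = 4. Strike 4 from D.
F has just one choice, so F = 5. Remove 5 from A.
That leaves D = 7. Eliminate 7 elsewhere: B, C.
That leaves B = 8. Eliminate 8 elsewhere: A.
That leaves C = 9.
A has just one choice, so A = 6.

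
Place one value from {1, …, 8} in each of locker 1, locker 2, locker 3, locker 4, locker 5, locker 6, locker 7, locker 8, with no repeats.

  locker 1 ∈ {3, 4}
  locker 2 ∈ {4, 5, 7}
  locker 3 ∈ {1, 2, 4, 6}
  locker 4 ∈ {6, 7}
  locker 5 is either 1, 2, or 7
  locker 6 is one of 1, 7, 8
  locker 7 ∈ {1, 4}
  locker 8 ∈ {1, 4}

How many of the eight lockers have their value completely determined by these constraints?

3

The 8 variables together cover exactly {1, 2, 3, 4, 5, 6, 7, 8} — 8 values for 8 variables — and 3 appears only in locker 1's list, so locker 1 = 3.
Among the 7 still-open variables, 5 fits only locker 2 (and all 7 values in {1, 2, 4, 5, 6, 7, 8} must be used), so locker 2 = 5.
The 6 still-open variables draw from only 6 values {1, 2, 4, 6, 7, 8}, so each is used; only locker 6 can be 8, hence locker 6 = 8.
locker 7 and locker 8 between them cover only {1, 4} — a naked pair. Remove those values from locker 3, locker 5.
Determined: locker 1=3, locker 2=5, locker 6=8. The other lockers each still have more than one consistent value. That makes 3.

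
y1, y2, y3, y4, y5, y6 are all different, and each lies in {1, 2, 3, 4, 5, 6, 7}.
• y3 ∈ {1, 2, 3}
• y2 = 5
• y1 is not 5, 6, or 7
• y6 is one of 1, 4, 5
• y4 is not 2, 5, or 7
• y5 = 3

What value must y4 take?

6

y2 has just one choice, so y2 = 5. Strike 5 from y6.
That leaves y5 = 3. Eliminate 3 elsewhere: y1, y3, y4.
The 4 still-open variables draw from only 4 values {1, 2, 4, 6}, so each is used; only y4 can be 6, hence y4 = 6.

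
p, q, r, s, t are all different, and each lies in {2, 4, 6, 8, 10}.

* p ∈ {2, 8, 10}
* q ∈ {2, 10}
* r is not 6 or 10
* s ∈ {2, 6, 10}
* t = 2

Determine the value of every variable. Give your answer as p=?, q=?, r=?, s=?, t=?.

p=8, q=10, r=4, s=6, t=2

t must be 2 (only option left). Remove 2 from p, q, r, s.
q must be 10 (only option left). Remove 10 from p, s.
s's domain is down to {6}, so s = 6.
p's domain is down to {8}, so p = 8. So r can't be 8.
r's domain is down to {4}, so r = 4.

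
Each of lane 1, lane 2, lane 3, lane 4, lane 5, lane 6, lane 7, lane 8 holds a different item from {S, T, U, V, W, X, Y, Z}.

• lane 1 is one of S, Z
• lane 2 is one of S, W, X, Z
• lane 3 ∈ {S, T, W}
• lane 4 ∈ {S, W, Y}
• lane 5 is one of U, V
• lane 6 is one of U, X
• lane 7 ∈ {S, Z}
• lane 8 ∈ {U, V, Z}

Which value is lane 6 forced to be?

Among the 8 variables, T fits only lane 3 (and all 8 values in {S, T, U, V, W, X, Y, Z} must be used), so lane 3 = T.
Among the 7 still-open variables, Y fits only lane 4 (and all 7 values in {S, U, V, W, X, Y, Z} must be used), so lane 4 = Y.
The 6 still-open variables draw from only 6 values {S, U, V, W, X, Z}, so each is used; only lane 2 can be W, hence lane 2 = W.
The 5 still-open variables together cover exactly {S, U, V, X, Z} — 5 values for 5 variables — and X appears only in lane 6's list, so lane 6 = X.

X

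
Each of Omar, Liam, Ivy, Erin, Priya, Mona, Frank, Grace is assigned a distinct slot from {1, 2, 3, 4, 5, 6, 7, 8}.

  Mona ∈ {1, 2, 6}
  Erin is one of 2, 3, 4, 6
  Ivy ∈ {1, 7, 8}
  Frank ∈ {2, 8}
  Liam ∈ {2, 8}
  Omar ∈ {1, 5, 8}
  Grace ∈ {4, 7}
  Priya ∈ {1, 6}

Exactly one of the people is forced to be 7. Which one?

Among the 8 variables, 3 fits only Erin (and all 8 values in {1, 2, 3, 4, 5, 6, 7, 8} must be used), so Erin = 3.
The 7 still-open variables together cover exactly {1, 2, 4, 5, 6, 7, 8} — 7 values for 7 variables — and 4 appears only in Grace's list, so Grace = 4.
Among the 6 still-open variables, 5 fits only Omar (and all 6 values in {1, 2, 5, 6, 7, 8} must be used), so Omar = 5.
Among the 5 still-open variables, 7 fits only Ivy (and all 5 values in {1, 2, 6, 7, 8} must be used), so Ivy = 7.

Ivy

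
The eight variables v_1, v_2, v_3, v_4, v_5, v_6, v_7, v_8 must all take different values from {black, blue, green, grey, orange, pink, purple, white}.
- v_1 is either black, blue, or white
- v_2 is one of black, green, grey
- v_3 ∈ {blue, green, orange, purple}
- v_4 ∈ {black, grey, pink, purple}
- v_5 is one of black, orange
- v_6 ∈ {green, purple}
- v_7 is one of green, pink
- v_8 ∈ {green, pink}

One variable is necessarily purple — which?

The 8 variables draw from only 8 values {black, blue, green, grey, orange, pink, purple, white}, so each is used; only v_1 can be white, hence v_1 = white.
The 7 still-open variables together cover exactly {black, blue, green, grey, orange, pink, purple} — 7 values for 7 variables — and blue appears only in v_3's list, so v_3 = blue.
The 6 still-open variables together cover exactly {black, green, grey, orange, pink, purple} — 6 values for 6 variables — and orange appears only in v_5's list, so v_5 = orange.
v_7 and v_8 share exactly the 2 values {green, pink}; by pigeonhole those values go to them, so strike green, pink from v_2, v_4, v_6.
So purple goes to v_6.

v_6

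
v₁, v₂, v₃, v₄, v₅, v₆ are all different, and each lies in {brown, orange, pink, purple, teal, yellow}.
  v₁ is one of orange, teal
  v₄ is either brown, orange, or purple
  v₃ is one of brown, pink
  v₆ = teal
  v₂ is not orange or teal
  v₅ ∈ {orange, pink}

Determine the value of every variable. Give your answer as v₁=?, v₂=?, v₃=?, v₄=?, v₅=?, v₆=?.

v₆ must be teal (only option left). Eliminate teal elsewhere: v₁.
v₁ has just one choice, so v₁ = orange. Strike orange from v₄, v₅.
That leaves v₅ = pink. Remove pink from v₂, v₃.
v₃ has just one choice, so v₃ = brown. Eliminate brown elsewhere: v₂, v₄.
v₄ has just one choice, so v₄ = purple. So v₂ can't be purple.
v₂ must be yellow (only option left).

v₁=orange, v₂=yellow, v₃=brown, v₄=purple, v₅=pink, v₆=teal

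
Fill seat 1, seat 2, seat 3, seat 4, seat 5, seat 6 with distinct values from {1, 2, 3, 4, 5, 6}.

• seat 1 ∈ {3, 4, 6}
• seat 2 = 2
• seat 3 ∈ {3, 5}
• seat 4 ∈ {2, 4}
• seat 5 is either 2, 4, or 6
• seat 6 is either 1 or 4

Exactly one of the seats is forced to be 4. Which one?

seat 4

seat 2 has just one choice, so seat 2 = 2. Remove 2 from seat 4, seat 5.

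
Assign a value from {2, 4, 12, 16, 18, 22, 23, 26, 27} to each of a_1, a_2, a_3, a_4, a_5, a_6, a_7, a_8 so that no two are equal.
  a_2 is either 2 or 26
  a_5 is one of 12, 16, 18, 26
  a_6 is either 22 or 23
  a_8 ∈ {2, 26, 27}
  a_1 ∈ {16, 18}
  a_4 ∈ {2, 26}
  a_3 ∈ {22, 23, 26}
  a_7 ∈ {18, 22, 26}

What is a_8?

The 8 variables together cover exactly {2, 12, 16, 18, 22, 23, 26, 27} — 8 values for 8 variables — and 12 appears only in a_5's list, so a_5 = 12.
Among the 7 still-open variables, 16 fits only a_1 (and all 7 values in {2, 16, 18, 22, 23, 26, 27} must be used), so a_1 = 16.
The 6 still-open variables draw from only 6 values {2, 18, 22, 23, 26, 27}, so each is used; only a_7 can be 18, hence a_7 = 18.
Among the 5 still-open variables, 27 fits only a_8 (and all 5 values in {2, 22, 23, 26, 27} must be used), so a_8 = 27.

27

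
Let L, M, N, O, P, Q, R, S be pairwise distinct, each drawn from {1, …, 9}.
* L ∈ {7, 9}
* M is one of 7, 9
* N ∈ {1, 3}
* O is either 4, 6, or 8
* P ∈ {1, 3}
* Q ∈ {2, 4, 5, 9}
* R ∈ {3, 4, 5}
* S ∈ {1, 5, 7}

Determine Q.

L and M between them cover only {7, 9} — a naked pair. Remove those values from Q, S.
N and P between them cover only {1, 3} — a naked pair. Remove those values from R, S.
S must be 5 (only option left). Remove 5 from Q, R.
R must be 4 (only option left). Remove 4 from O, Q.
So Q = 2.

2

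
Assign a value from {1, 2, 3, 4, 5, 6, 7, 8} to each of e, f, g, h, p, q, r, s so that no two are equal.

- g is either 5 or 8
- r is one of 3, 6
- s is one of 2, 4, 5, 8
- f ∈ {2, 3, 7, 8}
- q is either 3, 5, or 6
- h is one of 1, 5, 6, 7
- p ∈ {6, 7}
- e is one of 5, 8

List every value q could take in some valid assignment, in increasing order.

The 8 variables together cover exactly {1, 2, 3, 4, 5, 6, 7, 8} — 8 values for 8 variables — and 1 appears only in h's list, so h = 1.
The 7 still-open variables draw from only 7 values {2, 3, 4, 5, 6, 7, 8}, so each is used; only s can be 4, hence s = 4.
Among the 6 still-open variables, 2 fits only f (and all 6 values in {2, 3, 5, 6, 7, 8} must be used), so f = 2.
The 5 still-open variables together cover exactly {3, 5, 6, 7, 8} — 5 values for 5 variables — and 7 appears only in p's list, so p = 7.
e and g share exactly the 2 values {5, 8}; by pigeonhole those values go to them, so strike 5, 8 from q.
No further eliminations apply; q can still be any of 3, 6.

3, 6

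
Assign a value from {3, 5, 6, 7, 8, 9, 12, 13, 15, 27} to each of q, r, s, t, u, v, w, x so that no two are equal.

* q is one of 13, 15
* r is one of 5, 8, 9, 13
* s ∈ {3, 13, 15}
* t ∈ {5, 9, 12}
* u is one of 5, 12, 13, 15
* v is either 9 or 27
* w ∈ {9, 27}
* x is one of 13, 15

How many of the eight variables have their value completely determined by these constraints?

The 8 variables together cover exactly {3, 5, 8, 9, 12, 13, 15, 27} — 8 values for 8 variables — and 3 appears only in s's list, so s = 3.
The 7 still-open variables draw from only 7 values {5, 8, 9, 12, 13, 15, 27}, so each is used; only r can be 8, hence r = 8.
q and x between them cover only {13, 15} — a naked pair. Remove those values from u.
v and w share exactly the 2 values {9, 27}; by pigeonhole those values go to them, so strike 9, 27 from t.
Determined: r=8, s=3. The other variables each still have more than one consistent value. That makes 2.

2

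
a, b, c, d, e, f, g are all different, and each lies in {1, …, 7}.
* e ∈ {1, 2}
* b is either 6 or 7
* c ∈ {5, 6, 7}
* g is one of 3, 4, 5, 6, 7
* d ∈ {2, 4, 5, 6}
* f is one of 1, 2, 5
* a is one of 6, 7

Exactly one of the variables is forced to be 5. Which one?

c

The 7 variables draw from only 7 values {1, 2, 3, 4, 5, 6, 7}, so each is used; only g can be 3, hence g = 3.
The 6 still-open variables together cover exactly {1, 2, 4, 5, 6, 7} — 6 values for 6 variables — and 4 appears only in d's list, so d = 4.
a and b share exactly the 2 values {6, 7}; by pigeonhole those values go to them, so strike 6, 7 from c.
So 5 goes to c.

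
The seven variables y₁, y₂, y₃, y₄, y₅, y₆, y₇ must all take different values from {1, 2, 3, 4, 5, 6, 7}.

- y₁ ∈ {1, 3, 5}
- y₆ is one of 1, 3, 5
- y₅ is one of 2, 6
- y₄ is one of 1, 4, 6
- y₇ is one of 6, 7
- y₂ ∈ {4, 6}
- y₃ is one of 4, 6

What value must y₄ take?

The 7 variables together cover exactly {1, 2, 3, 4, 5, 6, 7} — 7 values for 7 variables — and 2 appears only in y₅'s list, so y₅ = 2.
Among the 6 still-open variables, 7 fits only y₇ (and all 6 values in {1, 3, 4, 5, 6, 7} must be used), so y₇ = 7.
y₂ and y₃ share exactly the 2 values {4, 6}; by pigeonhole those values go to them, so strike 4, 6 from y₄.
So y₄ = 1.

1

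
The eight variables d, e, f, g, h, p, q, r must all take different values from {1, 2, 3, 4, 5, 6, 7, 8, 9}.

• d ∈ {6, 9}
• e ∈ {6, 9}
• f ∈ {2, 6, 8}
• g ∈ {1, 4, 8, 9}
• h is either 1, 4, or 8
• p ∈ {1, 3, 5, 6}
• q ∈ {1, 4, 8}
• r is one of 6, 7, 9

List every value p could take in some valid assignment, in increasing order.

The 2 variables d and e are confined to {6, 9}, which locks those values in; drop them from f, g, p, r.
r has just one choice, so r = 7.
g, h, q between them cover only {1, 4, 8} — a naked triple. Remove those values from f, p.
f must be 2 (only option left).
No further eliminations apply; p can still be any of 3, 5.

3, 5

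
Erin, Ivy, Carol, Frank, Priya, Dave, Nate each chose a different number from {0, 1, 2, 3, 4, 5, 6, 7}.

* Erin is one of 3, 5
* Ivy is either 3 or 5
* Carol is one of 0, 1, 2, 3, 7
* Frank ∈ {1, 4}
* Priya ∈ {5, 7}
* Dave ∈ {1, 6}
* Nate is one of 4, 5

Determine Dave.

Erin and Ivy share exactly the 2 values {3, 5}; by pigeonhole those values go to them, so strike 3, 5 from Carol, Priya, Nate.
That leaves Priya = 7. Strike 7 from Carol.
Nate must be 4 (only option left). Eliminate 4 elsewhere: Frank.
Frank must be 1 (only option left). Eliminate 1 elsewhere: Carol, Dave.
So Dave = 6.

6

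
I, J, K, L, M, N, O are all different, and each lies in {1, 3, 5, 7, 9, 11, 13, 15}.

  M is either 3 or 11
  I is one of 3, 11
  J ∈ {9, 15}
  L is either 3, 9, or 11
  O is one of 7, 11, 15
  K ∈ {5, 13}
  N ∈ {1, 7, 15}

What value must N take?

I and M share exactly the 2 values {3, 11}; by pigeonhole those values go to them, so strike 3, 11 from L, O.
L has just one choice, so L = 9. Remove 9 from J.
J's domain is down to {15}, so J = 15. Remove 15 from N, O.
That leaves O = 7. Eliminate 7 elsewhere: N.
So N = 1.

1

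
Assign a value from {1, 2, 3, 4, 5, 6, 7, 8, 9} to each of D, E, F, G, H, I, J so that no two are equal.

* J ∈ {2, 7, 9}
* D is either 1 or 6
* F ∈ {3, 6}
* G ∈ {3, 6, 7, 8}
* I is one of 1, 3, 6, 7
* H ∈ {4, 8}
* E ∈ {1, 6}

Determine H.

4

D and E between them cover only {1, 6} — a naked pair. Remove those values from F, G, I.
That leaves F = 3. Eliminate 3 elsewhere: G, I.
I's domain is down to {7}, so I = 7. So G, J can't be 7.
G must be 8 (only option left). Strike 8 from H.
So H = 4.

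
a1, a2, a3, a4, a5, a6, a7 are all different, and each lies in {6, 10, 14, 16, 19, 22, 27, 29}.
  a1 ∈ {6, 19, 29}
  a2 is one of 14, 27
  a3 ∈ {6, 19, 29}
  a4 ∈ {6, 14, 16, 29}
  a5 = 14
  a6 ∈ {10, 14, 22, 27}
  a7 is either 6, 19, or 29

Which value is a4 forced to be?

a5 must be 14 (only option left). Eliminate 14 elsewhere: a2, a4, a6.
a2's domain is down to {27}, so a2 = 27. So a6 can't be 27.
The 3 variables a1, a3, a7 are confined to {6, 19, 29}, which locks those values in; drop them from a4.
So a4 = 16.

16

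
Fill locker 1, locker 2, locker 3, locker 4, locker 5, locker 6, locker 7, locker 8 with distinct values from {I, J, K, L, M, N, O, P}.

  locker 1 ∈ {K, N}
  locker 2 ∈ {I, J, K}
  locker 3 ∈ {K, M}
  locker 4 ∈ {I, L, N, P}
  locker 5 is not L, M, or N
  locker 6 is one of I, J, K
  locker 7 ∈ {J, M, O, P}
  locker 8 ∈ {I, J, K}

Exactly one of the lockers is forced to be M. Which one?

locker 3

Among the 8 variables, L fits only locker 4 (and all 8 values in {I, J, K, L, M, N, O, P} must be used), so locker 4 = L.
Among the 7 still-open variables, N fits only locker 1 (and all 7 values in {I, J, K, M, N, O, P} must be used), so locker 1 = N.
The 3 variables locker 2, locker 6, locker 8 are confined to {I, J, K}, which locks those values in; drop them from locker 3, locker 5, locker 7.
So M goes to locker 3.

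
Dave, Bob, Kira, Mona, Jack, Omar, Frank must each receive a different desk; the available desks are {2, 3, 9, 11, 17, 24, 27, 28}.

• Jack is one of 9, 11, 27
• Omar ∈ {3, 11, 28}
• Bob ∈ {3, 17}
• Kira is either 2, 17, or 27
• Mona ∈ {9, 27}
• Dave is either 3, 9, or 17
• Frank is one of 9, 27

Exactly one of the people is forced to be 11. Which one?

The 7 variables together cover exactly {2, 3, 9, 11, 17, 27, 28} — 7 values for 7 variables — and 2 appears only in Kira's list, so Kira = 2.
Among the 6 still-open variables, 28 fits only Omar (and all 6 values in {3, 9, 11, 17, 27, 28} must be used), so Omar = 28.
The 5 still-open variables together cover exactly {3, 9, 11, 17, 27} — 5 values for 5 variables — and 11 appears only in Jack's list, so Jack = 11.

Jack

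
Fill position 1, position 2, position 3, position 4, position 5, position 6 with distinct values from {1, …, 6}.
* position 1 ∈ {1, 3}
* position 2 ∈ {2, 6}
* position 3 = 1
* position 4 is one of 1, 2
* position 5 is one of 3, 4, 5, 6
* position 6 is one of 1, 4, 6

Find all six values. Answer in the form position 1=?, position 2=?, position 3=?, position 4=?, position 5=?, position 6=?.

position 1=3, position 2=6, position 3=1, position 4=2, position 5=5, position 6=4

position 3 has just one choice, so position 3 = 1. Eliminate 1 elsewhere: position 1, position 4, position 6.
position 4 must be 2 (only option left). Remove 2 from position 2.
position 1 must be 3 (only option left). So position 5 can't be 3.
position 2's domain is down to {6}, so position 2 = 6. So position 5, position 6 can't be 6.
position 6 must be 4 (only option left). Eliminate 4 elsewhere: position 5.
That leaves position 5 = 5.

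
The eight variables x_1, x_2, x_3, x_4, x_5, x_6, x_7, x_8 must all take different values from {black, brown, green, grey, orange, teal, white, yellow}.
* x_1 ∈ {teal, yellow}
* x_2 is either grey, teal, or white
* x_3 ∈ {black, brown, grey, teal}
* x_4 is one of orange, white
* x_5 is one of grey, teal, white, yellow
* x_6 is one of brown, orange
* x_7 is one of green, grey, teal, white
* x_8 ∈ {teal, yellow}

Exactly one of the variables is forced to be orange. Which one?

The 8 variables together cover exactly {black, brown, green, grey, orange, teal, white, yellow} — 8 values for 8 variables — and black appears only in x_3's list, so x_3 = black.
The 7 still-open variables draw from only 7 values {brown, green, grey, orange, teal, white, yellow}, so each is used; only x_6 can be brown, hence x_6 = brown.
Among the 6 still-open variables, green fits only x_7 (and all 6 values in {green, grey, orange, teal, white, yellow} must be used), so x_7 = green.
The 5 still-open variables draw from only 5 values {grey, orange, teal, white, yellow}, so each is used; only x_4 can be orange, hence x_4 = orange.

x_4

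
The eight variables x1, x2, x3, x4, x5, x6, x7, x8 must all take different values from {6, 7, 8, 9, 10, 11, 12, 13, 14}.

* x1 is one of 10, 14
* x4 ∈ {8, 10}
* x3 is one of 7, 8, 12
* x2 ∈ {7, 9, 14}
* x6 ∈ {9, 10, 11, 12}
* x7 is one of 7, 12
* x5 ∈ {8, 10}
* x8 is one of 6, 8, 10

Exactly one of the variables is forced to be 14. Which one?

The 8 variables draw from only 8 values {6, 7, 8, 9, 10, 11, 12, 14}, so each is used; only x8 can be 6, hence x8 = 6.
The 7 still-open variables draw from only 7 values {7, 8, 9, 10, 11, 12, 14}, so each is used; only x6 can be 11, hence x6 = 11.
The 6 still-open variables together cover exactly {7, 8, 9, 10, 12, 14} — 6 values for 6 variables — and 9 appears only in x2's list, so x2 = 9.
The 5 still-open variables together cover exactly {7, 8, 10, 12, 14} — 5 values for 5 variables — and 14 appears only in x1's list, so x1 = 14.

x1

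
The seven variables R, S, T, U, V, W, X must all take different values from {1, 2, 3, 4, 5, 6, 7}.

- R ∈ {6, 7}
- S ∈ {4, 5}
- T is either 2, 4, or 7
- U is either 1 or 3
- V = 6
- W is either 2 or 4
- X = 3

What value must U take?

1

V must be 6 (only option left). Eliminate 6 elsewhere: R.
That leaves X = 3. Remove 3 from U.
So U = 1.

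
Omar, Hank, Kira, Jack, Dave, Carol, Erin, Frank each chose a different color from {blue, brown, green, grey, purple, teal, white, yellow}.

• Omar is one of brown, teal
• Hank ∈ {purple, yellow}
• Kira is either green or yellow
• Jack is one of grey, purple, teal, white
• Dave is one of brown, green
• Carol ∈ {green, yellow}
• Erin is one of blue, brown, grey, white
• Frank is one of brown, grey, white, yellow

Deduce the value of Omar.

teal

Among the 8 variables, blue fits only Erin (and all 8 values in {blue, brown, green, grey, purple, teal, white, yellow} must be used), so Erin = blue.
The 2 variables Kira and Carol are confined to {green, yellow}, which locks those values in; drop them from Hank, Dave, Frank.
Hank must be purple (only option left). Strike purple from Jack.
Dave must be brown (only option left). Strike brown from Omar, Frank.
So Omar = teal.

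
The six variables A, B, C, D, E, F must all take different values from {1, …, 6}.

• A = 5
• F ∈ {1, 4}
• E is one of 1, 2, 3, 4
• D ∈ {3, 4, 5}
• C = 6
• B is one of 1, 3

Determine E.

2

A has just one choice, so A = 5. So D can't be 5.
C must be 6 (only option left).
The 4 still-open variables together cover exactly {1, 2, 3, 4} — 4 values for 4 variables — and 2 appears only in E's list, so E = 2.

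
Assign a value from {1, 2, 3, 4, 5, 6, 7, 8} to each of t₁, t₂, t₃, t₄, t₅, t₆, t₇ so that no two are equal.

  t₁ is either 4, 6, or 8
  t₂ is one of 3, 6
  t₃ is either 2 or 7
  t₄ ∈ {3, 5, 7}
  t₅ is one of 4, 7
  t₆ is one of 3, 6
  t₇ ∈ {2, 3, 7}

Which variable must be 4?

t₅

Among the 7 variables, 5 fits only t₄ (and all 7 values in {2, 3, 4, 5, 6, 7, 8} must be used), so t₄ = 5.
The 6 still-open variables together cover exactly {2, 3, 4, 6, 7, 8} — 6 values for 6 variables — and 8 appears only in t₁'s list, so t₁ = 8.
The 5 still-open variables draw from only 5 values {2, 3, 4, 6, 7}, so each is used; only t₅ can be 4, hence t₅ = 4.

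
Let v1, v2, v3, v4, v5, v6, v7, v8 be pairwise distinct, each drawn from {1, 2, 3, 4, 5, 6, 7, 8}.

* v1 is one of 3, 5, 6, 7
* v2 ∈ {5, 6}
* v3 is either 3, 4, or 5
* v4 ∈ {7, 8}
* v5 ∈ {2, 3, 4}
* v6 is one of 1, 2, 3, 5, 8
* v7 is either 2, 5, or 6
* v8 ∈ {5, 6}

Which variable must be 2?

Among the 8 variables, 1 fits only v6 (and all 8 values in {1, 2, 3, 4, 5, 6, 7, 8} must be used), so v6 = 1.
The 7 still-open variables together cover exactly {2, 3, 4, 5, 6, 7, 8} — 7 values for 7 variables — and 8 appears only in v4's list, so v4 = 8.
Among the 6 still-open variables, 7 fits only v1 (and all 6 values in {2, 3, 4, 5, 6, 7} must be used), so v1 = 7.
The 2 variables v2 and v8 are confined to {5, 6}, which locks those values in; drop them from v3, v7.
So 2 goes to v7.

v7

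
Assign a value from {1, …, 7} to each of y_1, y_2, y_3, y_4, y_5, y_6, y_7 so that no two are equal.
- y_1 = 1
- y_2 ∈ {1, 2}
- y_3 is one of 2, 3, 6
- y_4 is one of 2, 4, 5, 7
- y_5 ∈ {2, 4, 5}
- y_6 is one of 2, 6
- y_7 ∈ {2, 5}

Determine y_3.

y_1's domain is down to {1}, so y_1 = 1. Eliminate 1 elsewhere: y_2.
y_2's domain is down to {2}, so y_2 = 2. Strike 2 from y_3, y_4, y_5, y_6, y_7.
y_6 must be 6 (only option left). Eliminate 6 elsewhere: y_3.
So y_3 = 3.

3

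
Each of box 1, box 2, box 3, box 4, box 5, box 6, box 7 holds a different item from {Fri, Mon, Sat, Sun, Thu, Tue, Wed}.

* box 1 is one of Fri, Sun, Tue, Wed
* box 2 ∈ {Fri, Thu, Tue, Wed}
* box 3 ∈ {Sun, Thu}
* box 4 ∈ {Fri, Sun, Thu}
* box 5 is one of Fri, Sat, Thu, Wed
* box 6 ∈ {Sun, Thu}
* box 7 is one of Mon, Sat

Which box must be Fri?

box 4

The 7 variables draw from only 7 values {Fri, Mon, Sat, Sun, Thu, Tue, Wed}, so each is used; only box 7 can be Mon, hence box 7 = Mon.
The 6 still-open variables together cover exactly {Fri, Sat, Sun, Thu, Tue, Wed} — 6 values for 6 variables — and Sat appears only in box 5's list, so box 5 = Sat.
The 2 variables box 3 and box 6 are confined to {Sun, Thu}, which locks those values in; drop them from box 1, box 2, box 4.
So Fri goes to box 4.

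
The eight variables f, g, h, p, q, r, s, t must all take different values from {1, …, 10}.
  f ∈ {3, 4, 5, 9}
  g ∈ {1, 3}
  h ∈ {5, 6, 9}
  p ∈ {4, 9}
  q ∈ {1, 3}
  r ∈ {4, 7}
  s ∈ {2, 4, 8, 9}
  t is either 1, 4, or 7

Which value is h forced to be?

6

The 2 variables g and q are confined to {1, 3}, which locks those values in; drop them from f, t.
r and t share exactly the 2 values {4, 7}; by pigeonhole those values go to them, so strike 4, 7 from f, p, s.
p must be 9 (only option left). Remove 9 from f, h, s.
f has just one choice, so f = 5. Remove 5 from h.
So h = 6.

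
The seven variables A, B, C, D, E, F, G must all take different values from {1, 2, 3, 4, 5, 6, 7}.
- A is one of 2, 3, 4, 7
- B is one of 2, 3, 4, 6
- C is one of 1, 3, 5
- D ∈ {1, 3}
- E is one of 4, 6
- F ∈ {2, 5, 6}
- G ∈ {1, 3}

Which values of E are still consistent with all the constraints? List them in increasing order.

The 7 variables together cover exactly {1, 2, 3, 4, 5, 6, 7} — 7 values for 7 variables — and 7 appears only in A's list, so A = 7.
The 2 variables D and G are confined to {1, 3}, which locks those values in; drop them from B, C.
That leaves C = 5. Eliminate 5 elsewhere: F.
No further eliminations apply; E can still be any of 4, 6.

4, 6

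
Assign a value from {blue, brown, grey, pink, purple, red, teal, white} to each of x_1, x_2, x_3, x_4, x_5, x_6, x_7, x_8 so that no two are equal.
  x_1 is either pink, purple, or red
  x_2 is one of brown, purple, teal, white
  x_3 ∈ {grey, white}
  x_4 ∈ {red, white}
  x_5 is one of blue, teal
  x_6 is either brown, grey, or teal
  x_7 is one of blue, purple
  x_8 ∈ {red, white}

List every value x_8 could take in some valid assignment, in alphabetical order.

The 8 variables draw from only 8 values {blue, brown, grey, pink, purple, red, teal, white}, so each is used; only x_1 can be pink, hence x_1 = pink.
The 2 variables x_4 and x_8 are confined to {red, white}, which locks those values in; drop them from x_2, x_3.
x_3 must be grey (only option left). So x_6 can't be grey.
No further eliminations apply; x_8 can still be any of red, white.

red, white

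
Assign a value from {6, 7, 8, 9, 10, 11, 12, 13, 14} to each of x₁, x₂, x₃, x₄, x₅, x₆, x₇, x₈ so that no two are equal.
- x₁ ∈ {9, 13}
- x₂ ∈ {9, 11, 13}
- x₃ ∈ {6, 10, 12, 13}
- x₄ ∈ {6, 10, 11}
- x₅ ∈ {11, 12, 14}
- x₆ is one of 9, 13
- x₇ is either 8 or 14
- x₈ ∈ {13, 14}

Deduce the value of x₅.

12

Among the 8 variables, 8 fits only x₇ (and all 8 values in {6, 8, 9, 10, 11, 12, 13, 14} must be used), so x₇ = 8.
x₁ and x₆ between them cover only {9, 13} — a naked pair. Remove those values from x₂, x₃, x₈.
x₂'s domain is down to {11}, so x₂ = 11. Eliminate 11 elsewhere: x₄, x₅.
x₈'s domain is down to {14}, so x₈ = 14. Strike 14 from x₅.
So x₅ = 12.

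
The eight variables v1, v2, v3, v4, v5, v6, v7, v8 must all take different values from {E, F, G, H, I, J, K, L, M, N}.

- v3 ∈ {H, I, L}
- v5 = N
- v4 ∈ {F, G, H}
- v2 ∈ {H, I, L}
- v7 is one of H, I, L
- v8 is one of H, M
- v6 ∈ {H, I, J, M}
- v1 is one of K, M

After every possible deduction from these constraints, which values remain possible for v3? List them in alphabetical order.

H, I, L

v5 has just one choice, so v5 = N.
v2, v3, v7 share exactly the 3 values {H, I, L}; by pigeonhole those values go to them, so strike H, I, L from v4, v6, v8.
v8 must be M (only option left). Eliminate M elsewhere: v1, v6.
v1 has just one choice, so v1 = K.
v6's domain is down to {J}, so v6 = J.
No further eliminations apply; v3 can still be any of H, I, L.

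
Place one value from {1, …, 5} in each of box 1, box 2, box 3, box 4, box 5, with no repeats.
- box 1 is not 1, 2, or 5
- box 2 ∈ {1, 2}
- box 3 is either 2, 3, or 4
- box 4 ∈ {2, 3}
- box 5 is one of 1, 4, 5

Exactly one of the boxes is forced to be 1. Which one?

box 2

The 5 variables together cover exactly {1, 2, 3, 4, 5} — 5 values for 5 variables — and 5 appears only in box 5's list, so box 5 = 5.
The 4 still-open variables together cover exactly {1, 2, 3, 4} — 4 values for 4 variables — and 1 appears only in box 2's list, so box 2 = 1.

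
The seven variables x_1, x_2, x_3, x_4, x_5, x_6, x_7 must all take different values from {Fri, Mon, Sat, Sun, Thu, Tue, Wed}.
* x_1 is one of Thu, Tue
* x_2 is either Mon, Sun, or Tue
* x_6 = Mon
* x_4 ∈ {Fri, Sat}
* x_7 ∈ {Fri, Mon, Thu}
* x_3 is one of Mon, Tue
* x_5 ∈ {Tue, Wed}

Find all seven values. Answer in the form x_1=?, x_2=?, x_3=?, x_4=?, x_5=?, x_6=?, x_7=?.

x_1=Thu, x_2=Sun, x_3=Tue, x_4=Sat, x_5=Wed, x_6=Mon, x_7=Fri

x_6 has just one choice, so x_6 = Mon. So x_2, x_3, x_7 can't be Mon.
x_3 has just one choice, so x_3 = Tue. Eliminate Tue elsewhere: x_1, x_2, x_5.
x_5's domain is down to {Wed}, so x_5 = Wed.
x_1 has just one choice, so x_1 = Thu. So x_7 can't be Thu.
That leaves x_2 = Sun.
x_7 must be Fri (only option left). Strike Fri from x_4.
x_4's domain is down to {Sat}, so x_4 = Sat.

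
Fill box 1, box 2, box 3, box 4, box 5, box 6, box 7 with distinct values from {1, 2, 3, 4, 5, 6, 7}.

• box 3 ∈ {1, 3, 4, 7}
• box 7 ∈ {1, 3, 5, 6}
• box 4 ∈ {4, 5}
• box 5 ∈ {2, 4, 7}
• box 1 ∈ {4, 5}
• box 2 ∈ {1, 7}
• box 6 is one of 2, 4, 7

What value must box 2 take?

The 7 variables draw from only 7 values {1, 2, 3, 4, 5, 6, 7}, so each is used; only box 7 can be 6, hence box 7 = 6.
The 6 still-open variables together cover exactly {1, 2, 3, 4, 5, 7} — 6 values for 6 variables — and 3 appears only in box 3's list, so box 3 = 3.
Among the 5 still-open variables, 1 fits only box 2 (and all 5 values in {1, 2, 4, 5, 7} must be used), so box 2 = 1.

1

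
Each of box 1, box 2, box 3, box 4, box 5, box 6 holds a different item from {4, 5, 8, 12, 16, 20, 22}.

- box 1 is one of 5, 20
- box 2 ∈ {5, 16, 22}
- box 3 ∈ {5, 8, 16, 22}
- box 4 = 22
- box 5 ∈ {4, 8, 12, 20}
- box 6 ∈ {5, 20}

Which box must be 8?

box 3

box 4 must be 22 (only option left). So box 2, box 3 can't be 22.
box 1 and box 6 share exactly the 2 values {5, 20}; by pigeonhole those values go to them, so strike 5, 20 from box 2, box 3, box 5.
box 2's domain is down to {16}, so box 2 = 16. Strike 16 from box 3.
So 8 goes to box 3.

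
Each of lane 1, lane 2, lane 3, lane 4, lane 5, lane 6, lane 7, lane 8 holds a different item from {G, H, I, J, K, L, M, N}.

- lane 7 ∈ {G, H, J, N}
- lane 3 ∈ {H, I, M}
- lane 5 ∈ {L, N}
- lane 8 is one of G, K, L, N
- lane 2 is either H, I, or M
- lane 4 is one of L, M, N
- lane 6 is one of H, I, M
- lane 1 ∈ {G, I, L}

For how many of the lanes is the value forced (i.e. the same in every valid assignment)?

Among the 8 variables, J fits only lane 7 (and all 8 values in {G, H, I, J, K, L, M, N} must be used), so lane 7 = J.
The 7 still-open variables together cover exactly {G, H, I, K, L, M, N} — 7 values for 7 variables — and K appears only in lane 8's list, so lane 8 = K.
The 6 still-open variables together cover exactly {G, H, I, L, M, N} — 6 values for 6 variables — and G appears only in lane 1's list, so lane 1 = G.
The 3 variables lane 2, lane 3, lane 6 are confined to {H, I, M}, which locks those values in; drop them from lane 4.
Determined: lane 1=G, lane 7=J, lane 8=K. The other lanes each still have more than one consistent value. That makes 3.

3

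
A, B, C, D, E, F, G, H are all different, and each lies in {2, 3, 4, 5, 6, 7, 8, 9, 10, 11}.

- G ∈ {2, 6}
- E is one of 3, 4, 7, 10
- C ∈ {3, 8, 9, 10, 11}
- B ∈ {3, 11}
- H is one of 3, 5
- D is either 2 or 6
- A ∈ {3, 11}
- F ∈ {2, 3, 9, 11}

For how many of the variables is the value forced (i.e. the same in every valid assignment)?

The 2 variables A and B are confined to {3, 11}, which locks those values in; drop them from C, E, F, H.
That leaves H = 5.
The 2 variables D and G are confined to {2, 6}, which locks those values in; drop them from F.
F must be 9 (only option left). Remove 9 from C.
Determined: F=9, H=5. The other variables each still have more than one consistent value. That makes 2.

2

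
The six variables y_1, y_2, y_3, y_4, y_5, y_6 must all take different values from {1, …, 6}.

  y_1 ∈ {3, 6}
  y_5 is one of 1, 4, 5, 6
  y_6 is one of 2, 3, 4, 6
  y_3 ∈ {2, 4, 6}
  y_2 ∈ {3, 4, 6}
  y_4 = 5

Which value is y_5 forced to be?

y_4's domain is down to {5}, so y_4 = 5. Remove 5 from y_5.
The 5 still-open variables together cover exactly {1, 2, 3, 4, 6} — 5 values for 5 variables — and 1 appears only in y_5's list, so y_5 = 1.

1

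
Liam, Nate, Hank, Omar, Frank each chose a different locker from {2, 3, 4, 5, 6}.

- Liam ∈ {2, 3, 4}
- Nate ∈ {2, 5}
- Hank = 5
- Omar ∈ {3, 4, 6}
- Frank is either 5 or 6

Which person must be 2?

Hank's domain is down to {5}, so Hank = 5. Eliminate 5 elsewhere: Nate, Frank.
So 2 goes to Nate.

Nate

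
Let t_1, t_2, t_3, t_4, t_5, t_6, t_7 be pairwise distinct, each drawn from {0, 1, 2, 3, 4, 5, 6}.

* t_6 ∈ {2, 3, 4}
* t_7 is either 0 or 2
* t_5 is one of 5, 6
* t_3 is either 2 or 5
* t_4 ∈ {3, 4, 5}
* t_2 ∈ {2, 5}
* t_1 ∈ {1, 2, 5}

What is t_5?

Among the 7 variables, 0 fits only t_7 (and all 7 values in {0, 1, 2, 3, 4, 5, 6} must be used), so t_7 = 0.
Among the 6 still-open variables, 1 fits only t_1 (and all 6 values in {1, 2, 3, 4, 5, 6} must be used), so t_1 = 1.
The 5 still-open variables together cover exactly {2, 3, 4, 5, 6} — 5 values for 5 variables — and 6 appears only in t_5's list, so t_5 = 6.

6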